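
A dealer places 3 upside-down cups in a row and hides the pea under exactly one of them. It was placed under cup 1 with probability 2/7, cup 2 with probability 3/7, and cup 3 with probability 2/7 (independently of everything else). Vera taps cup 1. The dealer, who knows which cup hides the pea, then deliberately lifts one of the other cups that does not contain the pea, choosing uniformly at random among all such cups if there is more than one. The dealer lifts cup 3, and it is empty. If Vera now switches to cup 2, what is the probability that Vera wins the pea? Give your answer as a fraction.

3/4

Condition on the true location of the pea.
If it is under cup 1 (prior 2/7): the dealer has 2 equally likely choices, so probability 1/2; weight (2/7)·(1/2) = 1/7.
If it is under cup 2 (prior 3/7): the dealer has no choice, probability 1; weight (3/7)·1 = 3/7.
If it is under cup 3 (prior 2/7): the dealer opened cup 3, so this case is ruled out; weight (2/7)·0 = 0.
The weights sum to 4/7.
So P(the pea under cup 2 | the dealer opened cup 3) = (3/7) / (4/7) = 3/4.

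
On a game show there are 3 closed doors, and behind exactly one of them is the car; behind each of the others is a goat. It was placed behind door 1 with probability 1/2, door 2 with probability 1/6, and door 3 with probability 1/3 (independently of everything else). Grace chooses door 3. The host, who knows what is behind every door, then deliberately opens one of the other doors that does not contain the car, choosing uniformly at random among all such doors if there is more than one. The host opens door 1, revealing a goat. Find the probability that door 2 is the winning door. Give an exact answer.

Apply Bayes' rule, conditioning on where the car actually is.
If it is behind door 1 (prior 1/2): the host opened door 1, so this case is ruled out; weight (1/2)·0 = 0.
If it is behind door 2 (prior 1/6): the host has no choice, probability 1; weight (1/6)·1 = 1/6.
If it is behind door 3 (prior 1/3): the host has 2 equally likely choices, so probability 1/2; weight (1/3)·(1/2) = 1/6.
The weights sum to 1/3.
So P(the car behind door 2 | the host opened door 1) = (1/6) / (1/3) = 1/2.

1/2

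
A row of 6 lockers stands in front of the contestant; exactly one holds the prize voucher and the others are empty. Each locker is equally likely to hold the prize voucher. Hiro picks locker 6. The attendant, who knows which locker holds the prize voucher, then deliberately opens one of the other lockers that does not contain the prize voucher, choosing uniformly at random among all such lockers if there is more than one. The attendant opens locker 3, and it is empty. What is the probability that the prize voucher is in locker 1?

5/24

Consider each possible location of the prize voucher in turn.
If it is in any of lockers 1, 2, 4, and 5 (prior 1/6 each): the attendant has 4 equally likely choices, so probability 1/4; weight (1/6)·(1/4) = 1/24 each.
If it is in locker 3 (prior 1/6): the attendant opened locker 3, so this case is ruled out; weight (1/6)·0 = 0.
If it is in locker 6 (prior 1/6): the attendant has 5 equally likely choices, so probability 1/5; weight (1/6)·(1/5) = 1/30.
The weights sum to 1/5.
So P(the prize voucher in locker 1 | the attendant opened locker 3) = (1/24) / (1/5) = 5/24.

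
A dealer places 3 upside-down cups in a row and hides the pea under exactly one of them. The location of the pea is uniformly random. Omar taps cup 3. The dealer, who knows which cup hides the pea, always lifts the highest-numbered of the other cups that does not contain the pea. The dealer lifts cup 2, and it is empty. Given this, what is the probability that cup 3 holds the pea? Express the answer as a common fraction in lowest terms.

Condition on the true location of the pea.
If it is under either of cups 1 and 3 (prior 1/3 each): cup 2 is the highest-numbered option available, probability 1; weight (1/3)·1 = 1/3 each.
If it is under cup 2 (prior 1/3): the dealer opened cup 2, so this case is ruled out; weight (1/3)·0 = 0.
The weights sum to 2/3.
So P(the pea under cup 3 | the dealer opened cup 2) = (1/3) / (2/3) = 1/2.

1/2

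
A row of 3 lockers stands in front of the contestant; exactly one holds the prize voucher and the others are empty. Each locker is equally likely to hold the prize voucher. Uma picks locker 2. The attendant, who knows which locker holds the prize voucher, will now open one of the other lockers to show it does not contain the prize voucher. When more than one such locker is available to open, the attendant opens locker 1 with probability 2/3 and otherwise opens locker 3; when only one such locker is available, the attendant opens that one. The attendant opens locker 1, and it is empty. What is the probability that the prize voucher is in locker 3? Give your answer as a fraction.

Condition on the true location of the prize voucher.
If it is in locker 1 (prior 1/3): the attendant opened locker 1, so this case is ruled out; weight (1/3)·0 = 0.
If it is in locker 2 (prior 1/3): locker 1 is available, opened with probability 2/3; weight (1/3)·(2/3) = 2/9.
If it is in locker 3 (prior 1/3): only locker 1 is available, probability 1; weight (1/3)·1 = 1/3.
The weights sum to 5/9.
So P(the prize voucher in locker 3 | the attendant opened locker 1) = (1/3) / (5/9) = 3/5.

3/5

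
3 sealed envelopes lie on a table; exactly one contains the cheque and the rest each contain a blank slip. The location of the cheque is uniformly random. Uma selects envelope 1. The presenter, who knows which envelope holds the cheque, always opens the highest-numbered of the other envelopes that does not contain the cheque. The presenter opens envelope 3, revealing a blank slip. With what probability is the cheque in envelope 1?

Condition on the true location of the cheque.
If it is in either of envelopes 1 and 2 (prior 1/3 each): envelope 3 is the highest-numbered option available, probability 1; weight (1/3)·1 = 1/3 each.
If it is in envelope 3 (prior 1/3): the presenter opened envelope 3, so this case is ruled out; weight (1/3)·0 = 0.
The weights sum to 2/3.
So P(the cheque in envelope 1 | the presenter opened envelope 3) = (1/3) / (2/3) = 1/2.

1/2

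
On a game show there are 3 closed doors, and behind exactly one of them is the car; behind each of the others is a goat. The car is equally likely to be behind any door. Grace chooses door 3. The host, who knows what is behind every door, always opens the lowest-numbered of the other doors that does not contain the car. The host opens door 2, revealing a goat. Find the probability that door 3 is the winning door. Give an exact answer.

Consider each possible location of the car in turn.
If it is behind door 1 (prior 1/3): door 2 is the lowest-numbered option available, probability 1; weight (1/3)·1 = 1/3.
If it is behind door 2 (prior 1/3): the host opened door 2, so this case is ruled out; weight (1/3)·0 = 0.
If it is behind door 3 (prior 1/3): the host would have opened door 1 instead, probability 0; weight (1/3)·0 = 0.
The weights sum to 1/3.
So P(the car behind door 3 | the host opened door 2) = 0 / (1/3) = 0.

0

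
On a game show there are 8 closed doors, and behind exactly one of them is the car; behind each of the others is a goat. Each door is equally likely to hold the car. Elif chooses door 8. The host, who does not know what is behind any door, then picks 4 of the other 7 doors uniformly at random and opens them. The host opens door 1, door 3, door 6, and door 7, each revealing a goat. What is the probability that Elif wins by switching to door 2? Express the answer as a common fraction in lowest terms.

Because the host chose which doors to open without knowing where the car is, the choice is independent of the prize location. Learning that none of the 4 opened doors holds the car simply rules out those 4 locations and leaves the remaining 4 doors still equally likely by symmetry.
So P(the car behind door 2) = 1/4.

1/4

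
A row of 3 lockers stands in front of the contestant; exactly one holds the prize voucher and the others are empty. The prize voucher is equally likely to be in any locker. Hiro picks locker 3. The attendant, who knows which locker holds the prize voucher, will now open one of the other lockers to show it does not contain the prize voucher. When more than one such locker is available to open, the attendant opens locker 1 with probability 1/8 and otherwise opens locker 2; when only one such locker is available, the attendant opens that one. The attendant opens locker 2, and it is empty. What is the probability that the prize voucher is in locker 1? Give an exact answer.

Consider each possible location of the prize voucher in turn.
If it is in locker 1 (prior 1/3): only locker 2 is available, probability 1; weight (1/3)·1 = 1/3.
If it is in locker 2 (prior 1/3): the attendant opened locker 2, so this case is ruled out; weight (1/3)·0 = 0.
If it is in locker 3 (prior 1/3): locker 1 is available but not opened, probability 7/8; weight (1/3)·(7/8) = 7/24.
The weights sum to 5/8.
So P(the prize voucher in locker 1 | the attendant opened locker 2) = (1/3) / (5/8) = 8/15.

8/15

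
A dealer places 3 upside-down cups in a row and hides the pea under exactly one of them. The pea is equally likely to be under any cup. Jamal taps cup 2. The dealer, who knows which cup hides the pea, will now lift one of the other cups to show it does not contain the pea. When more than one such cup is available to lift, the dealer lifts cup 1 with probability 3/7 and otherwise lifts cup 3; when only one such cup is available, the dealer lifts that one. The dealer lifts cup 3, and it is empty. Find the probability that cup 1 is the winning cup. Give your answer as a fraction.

7/11

Consider each possible location of the pea in turn.
If it is under cup 1 (prior 1/3): only cup 3 is available, probability 1; weight (1/3)·1 = 1/3.
If it is under cup 2 (prior 1/3): cup 1 is available but not opened, probability 4/7; weight (1/3)·(4/7) = 4/21.
If it is under cup 3 (prior 1/3): the dealer opened cup 3, so this case is ruled out; weight (1/3)·0 = 0.
The weights sum to 11/21.
So P(the pea under cup 1 | the dealer opened cup 3) = (1/3) / (11/21) = 7/11.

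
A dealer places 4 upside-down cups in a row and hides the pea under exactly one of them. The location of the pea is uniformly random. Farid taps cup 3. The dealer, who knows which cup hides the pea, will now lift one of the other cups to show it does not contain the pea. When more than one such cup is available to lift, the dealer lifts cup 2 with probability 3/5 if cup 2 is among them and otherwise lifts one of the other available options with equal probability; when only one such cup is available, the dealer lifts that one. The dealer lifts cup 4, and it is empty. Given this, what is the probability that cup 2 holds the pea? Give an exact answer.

Consider each possible location of the pea in turn.
If it is under cup 1 (prior 1/4): cup 2 is available but not opened, probability 2/5; weight (1/4)·(2/5) = 1/10.
If it is under cup 2 (prior 1/4): cup 2 holds the prize so is unavailable; the dealer chooses uniformly among the 2 others, probability 1/2; weight (1/4)·(1/2) = 1/8.
If it is under cup 3 (prior 1/4): cup 2 is available but not opened; cup 4 gets probability (1 − 3/5)/2 = 1/5; weight (1/4)·(1/5) = 1/20.
If it is under cup 4 (prior 1/4): the dealer opened cup 4, so this case is ruled out; weight (1/4)·0 = 0.
The weights sum to 11/40.
So P(the pea under cup 2 | the dealer opened cup 4) = (1/8) / (11/40) = 5/11.

5/11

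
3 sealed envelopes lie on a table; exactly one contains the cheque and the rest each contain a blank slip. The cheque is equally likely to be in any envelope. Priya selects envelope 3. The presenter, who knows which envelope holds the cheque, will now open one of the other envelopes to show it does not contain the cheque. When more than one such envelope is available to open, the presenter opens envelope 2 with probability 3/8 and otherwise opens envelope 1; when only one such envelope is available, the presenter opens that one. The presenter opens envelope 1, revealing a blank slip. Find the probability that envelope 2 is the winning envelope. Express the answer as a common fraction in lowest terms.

Apply Bayes' rule, conditioning on where the cheque actually is.
If it is in envelope 1 (prior 1/3): the presenter opened envelope 1, so this case is ruled out; weight (1/3)·0 = 0.
If it is in envelope 2 (prior 1/3): only envelope 1 is available, probability 1; weight (1/3)·1 = 1/3.
If it is in envelope 3 (prior 1/3): envelope 2 is available but not opened, probability 5/8; weight (1/3)·(5/8) = 5/24.
The weights sum to 13/24.
So P(the cheque in envelope 2 | the presenter opened envelope 1) = (1/3) / (13/24) = 8/13.

8/13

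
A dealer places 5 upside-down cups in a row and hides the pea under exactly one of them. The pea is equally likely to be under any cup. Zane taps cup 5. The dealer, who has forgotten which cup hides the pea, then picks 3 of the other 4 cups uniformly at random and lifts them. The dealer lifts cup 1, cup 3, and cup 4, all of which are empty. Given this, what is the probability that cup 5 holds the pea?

1/2

Because the dealer chose which cups to lift without knowing where the pea is, the choice is independent of the prize location. Learning that none of the 3 opened cups holds the pea simply rules out those 3 locations and leaves the remaining 2 cups still equally likely by symmetry.
So P(the pea under cup 5) = 1/2.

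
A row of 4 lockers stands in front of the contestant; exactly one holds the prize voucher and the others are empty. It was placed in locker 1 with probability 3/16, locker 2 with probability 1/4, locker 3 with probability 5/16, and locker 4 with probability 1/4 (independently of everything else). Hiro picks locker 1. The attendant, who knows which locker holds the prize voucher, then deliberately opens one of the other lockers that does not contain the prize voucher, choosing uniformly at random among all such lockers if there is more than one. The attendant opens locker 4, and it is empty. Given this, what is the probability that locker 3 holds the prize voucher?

5/11

Consider each possible location of the prize voucher in turn.
If it is in locker 1 (prior 3/16): the attendant has 3 equally likely choices, so probability 1/3; weight (3/16)·(1/3) = 1/16.
If it is in locker 2 (prior 1/4): the attendant has 2 equally likely choices, so probability 1/2; weight (1/4)·(1/2) = 1/8.
If it is in locker 3 (prior 5/16): the attendant has 2 equally likely choices, so probability 1/2; weight (5/16)·(1/2) = 5/32.
If it is in locker 4 (prior 1/4): the attendant opened locker 4, so this case is ruled out; weight (1/4)·0 = 0.
The weights sum to 11/32.
So P(the prize voucher in locker 3 | the attendant opened locker 4) = (5/32) / (11/32) = 5/11.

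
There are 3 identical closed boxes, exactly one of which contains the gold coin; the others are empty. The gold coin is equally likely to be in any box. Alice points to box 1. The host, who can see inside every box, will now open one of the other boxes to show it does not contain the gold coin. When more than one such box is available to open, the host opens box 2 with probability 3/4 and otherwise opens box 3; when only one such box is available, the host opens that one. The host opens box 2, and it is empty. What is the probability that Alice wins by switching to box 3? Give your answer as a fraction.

4/7

Condition on the true location of the gold coin.
If it is in box 1 (prior 1/3): box 2 is available, opened with probability 3/4; weight (1/3)·(3/4) = 1/4.
If it is in box 2 (prior 1/3): the host opened box 2, so this case is ruled out; weight (1/3)·0 = 0.
If it is in box 3 (prior 1/3): only box 2 is available, probability 1; weight (1/3)·1 = 1/3.
The weights sum to 7/12.
So P(the gold coin in box 3 | the host opened box 2) = (1/3) / (7/12) = 4/7.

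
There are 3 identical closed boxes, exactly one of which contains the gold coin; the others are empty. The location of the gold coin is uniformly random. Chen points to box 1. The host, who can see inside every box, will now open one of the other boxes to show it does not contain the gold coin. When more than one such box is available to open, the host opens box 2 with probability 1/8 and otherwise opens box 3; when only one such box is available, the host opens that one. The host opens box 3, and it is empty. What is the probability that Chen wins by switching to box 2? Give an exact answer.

8/15

Condition on the true location of the gold coin.
If it is in box 1 (prior 1/3): box 2 is available but not opened, probability 7/8; weight (1/3)·(7/8) = 7/24.
If it is in box 2 (prior 1/3): only box 3 is available, probability 1; weight (1/3)·1 = 1/3.
If it is in box 3 (prior 1/3): the host opened box 3, so this case is ruled out; weight (1/3)·0 = 0.
The weights sum to 5/8.
So P(the gold coin in box 2 | the host opened box 3) = (1/3) / (5/8) = 8/15.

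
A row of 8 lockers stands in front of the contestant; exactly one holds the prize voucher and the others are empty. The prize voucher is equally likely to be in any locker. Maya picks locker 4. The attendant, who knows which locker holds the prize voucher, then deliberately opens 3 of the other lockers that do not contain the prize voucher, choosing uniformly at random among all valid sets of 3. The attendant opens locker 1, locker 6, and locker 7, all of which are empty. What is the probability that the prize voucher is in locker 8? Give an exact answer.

Condition on the true location of the prize voucher.
If it is in any of lockers 1, 6, and 7 (prior 1/8 each): that locker was opened and seen not to hold the prize — ruled out; weight (1/8)·0 = 0 each.
If it is in any of lockers 2, 3, 5, and 8 (prior 1/8 each): the attendant has 20 equally likely choices, so probability 1/20; weight (1/8)·(1/20) = 1/160 each.
If it is in locker 4 (prior 1/8): the attendant has 35 equally likely choices, so probability 1/35; weight (1/8)·(1/35) = 1/280.
The weights sum to 1/35.
So P(the prize voucher in locker 8 | the attendant opened locker 1, locker 6, and locker 7) = (1/160) / (1/35) = 7/32.

7/32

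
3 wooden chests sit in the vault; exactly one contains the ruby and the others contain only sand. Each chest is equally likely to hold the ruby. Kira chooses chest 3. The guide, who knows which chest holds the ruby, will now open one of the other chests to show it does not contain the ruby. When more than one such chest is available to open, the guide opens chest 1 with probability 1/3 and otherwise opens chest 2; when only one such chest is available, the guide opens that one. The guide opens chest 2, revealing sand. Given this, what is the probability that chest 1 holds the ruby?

Consider each possible location of the ruby in turn.
If it is in chest 1 (prior 1/3): only chest 2 is available, probability 1; weight (1/3)·1 = 1/3.
If it is in chest 2 (prior 1/3): the guide opened chest 2, so this case is ruled out; weight (1/3)·0 = 0.
If it is in chest 3 (prior 1/3): chest 1 is available but not opened, probability 2/3; weight (1/3)·(2/3) = 2/9.
The weights sum to 5/9.
So P(the ruby in chest 1 | the guide opened chest 2) = (1/3) / (5/9) = 3/5.

3/5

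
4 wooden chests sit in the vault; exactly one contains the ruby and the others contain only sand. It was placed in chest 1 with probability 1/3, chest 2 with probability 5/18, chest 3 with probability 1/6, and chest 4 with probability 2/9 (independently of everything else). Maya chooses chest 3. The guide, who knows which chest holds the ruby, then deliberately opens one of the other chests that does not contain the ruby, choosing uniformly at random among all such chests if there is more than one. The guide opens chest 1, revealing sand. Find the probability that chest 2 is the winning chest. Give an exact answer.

5/11

Condition on the true location of the ruby.
If it is in chest 1 (prior 1/3): the guide opened chest 1, so this case is ruled out; weight (1/3)·0 = 0.
If it is in chest 2 (prior 5/18): the guide has 2 equally likely choices, so probability 1/2; weight (5/18)·(1/2) = 5/36.
If it is in chest 3 (prior 1/6): the guide has 3 equally likely choices, so probability 1/3; weight (1/6)·(1/3) = 1/18.
If it is in chest 4 (prior 2/9): the guide has 2 equally likely choices, so probability 1/2; weight (2/9)·(1/2) = 1/9.
The weights sum to 11/36.
So P(the ruby in chest 2 | the guide opened chest 1) = (5/36) / (11/36) = 5/11.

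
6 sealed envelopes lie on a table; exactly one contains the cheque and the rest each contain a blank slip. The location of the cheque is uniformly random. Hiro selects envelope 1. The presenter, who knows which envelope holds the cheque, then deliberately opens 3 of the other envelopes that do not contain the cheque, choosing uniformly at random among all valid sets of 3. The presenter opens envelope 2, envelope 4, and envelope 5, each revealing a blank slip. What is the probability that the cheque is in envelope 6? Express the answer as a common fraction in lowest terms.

5/12

Condition on the true location of the cheque.
If it is in envelope 1 (prior 1/6): the presenter has 10 equally likely choices, so probability 1/10; weight (1/6)·(1/10) = 1/60.
If it is in any of envelopes 2, 4, and 5 (prior 1/6 each): that envelope was opened and seen not to hold the prize — ruled out; weight (1/6)·0 = 0 each.
If it is in either of envelopes 3 and 6 (prior 1/6 each): the presenter has 4 equally likely choices, so probability 1/4; weight (1/6)·(1/4) = 1/24 each.
The weights sum to 1/10.
So P(the cheque in envelope 6 | the presenter opened envelope 2, envelope 4, and envelope 5) = (1/24) / (1/10) = 5/12.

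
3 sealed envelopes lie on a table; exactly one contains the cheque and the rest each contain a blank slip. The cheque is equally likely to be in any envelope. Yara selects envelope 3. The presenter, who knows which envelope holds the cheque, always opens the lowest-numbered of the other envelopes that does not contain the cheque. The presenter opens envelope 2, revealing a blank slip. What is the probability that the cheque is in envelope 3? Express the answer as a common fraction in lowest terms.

0

Condition on the true location of the cheque.
If it is in envelope 1 (prior 1/3): envelope 2 is the lowest-numbered option available, probability 1; weight (1/3)·1 = 1/3.
If it is in envelope 2 (prior 1/3): the presenter opened envelope 2, so this case is ruled out; weight (1/3)·0 = 0.
If it is in envelope 3 (prior 1/3): the presenter would have opened envelope 1 instead, probability 0; weight (1/3)·0 = 0.
The weights sum to 1/3.
So P(the cheque in envelope 3 | the presenter opened envelope 2) = 0 / (1/3) = 0.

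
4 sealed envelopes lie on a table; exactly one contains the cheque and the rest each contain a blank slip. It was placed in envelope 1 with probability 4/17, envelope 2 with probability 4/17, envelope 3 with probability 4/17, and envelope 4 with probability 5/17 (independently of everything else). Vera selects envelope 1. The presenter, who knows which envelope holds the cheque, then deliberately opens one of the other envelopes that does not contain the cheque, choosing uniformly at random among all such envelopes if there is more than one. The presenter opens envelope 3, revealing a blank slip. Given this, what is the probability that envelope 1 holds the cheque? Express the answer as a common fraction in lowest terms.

8/35

Apply Bayes' rule, conditioning on where the cheque actually is.
If it is in envelope 1 (prior 4/17): the presenter has 3 equally likely choices, so probability 1/3; weight (4/17)·(1/3) = 4/51.
If it is in envelope 2 (prior 4/17): the presenter has 2 equally likely choices, so probability 1/2; weight (4/17)·(1/2) = 2/17.
If it is in envelope 3 (prior 4/17): the presenter opened envelope 3, so this case is ruled out; weight (4/17)·0 = 0.
If it is in envelope 4 (prior 5/17): the presenter has 2 equally likely choices, so probability 1/2; weight (5/17)·(1/2) = 5/34.
The weights sum to 35/102.
So P(the cheque in envelope 1 | the presenter opened envelope 3) = (4/51) / (35/102) = 8/35.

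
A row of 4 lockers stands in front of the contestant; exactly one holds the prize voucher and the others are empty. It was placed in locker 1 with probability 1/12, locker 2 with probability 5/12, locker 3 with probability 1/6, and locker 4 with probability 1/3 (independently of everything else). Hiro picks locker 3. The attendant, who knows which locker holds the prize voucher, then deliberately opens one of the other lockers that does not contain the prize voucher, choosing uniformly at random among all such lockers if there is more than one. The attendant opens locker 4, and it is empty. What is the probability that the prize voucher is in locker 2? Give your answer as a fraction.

Condition on the true location of the prize voucher.
If it is in locker 1 (prior 1/12): the attendant has 2 equally likely choices, so probability 1/2; weight (1/12)·(1/2) = 1/24.
If it is in locker 2 (prior 5/12): the attendant has 2 equally likely choices, so probability 1/2; weight (5/12)·(1/2) = 5/24.
If it is in locker 3 (prior 1/6): the attendant has 3 equally likely choices, so probability 1/3; weight (1/6)·(1/3) = 1/18.
If it is in locker 4 (prior 1/3): the attendant opened locker 4, so this case is ruled out; weight (1/3)·0 = 0.
The weights sum to 11/36.
So P(the prize voucher in locker 2 | the attendant opened locker 4) = (5/24) / (11/36) = 15/22.

15/22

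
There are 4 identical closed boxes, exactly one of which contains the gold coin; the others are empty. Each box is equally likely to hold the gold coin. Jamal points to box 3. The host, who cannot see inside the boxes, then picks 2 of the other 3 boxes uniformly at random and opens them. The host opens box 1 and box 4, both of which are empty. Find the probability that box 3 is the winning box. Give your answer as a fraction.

1/2

Because the host chose which boxes to open without knowing where the gold coin is, the choice is independent of the prize location. Learning that none of the 2 opened boxes holds the gold coin simply rules out those 2 locations and leaves the remaining 2 boxes still equally likely by symmetry.
So P(the gold coin in box 3) = 1/2.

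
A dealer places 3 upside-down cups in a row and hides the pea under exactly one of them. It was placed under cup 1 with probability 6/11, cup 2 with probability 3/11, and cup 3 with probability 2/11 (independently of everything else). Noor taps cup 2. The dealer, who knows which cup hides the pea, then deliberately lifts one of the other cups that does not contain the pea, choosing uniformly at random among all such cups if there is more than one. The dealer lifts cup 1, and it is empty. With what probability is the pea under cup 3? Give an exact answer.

Apply Bayes' rule, conditioning on where the pea actually is.
If it is under cup 1 (prior 6/11): the dealer opened cup 1, so this case is ruled out; weight (6/11)·0 = 0.
If it is under cup 2 (prior 3/11): the dealer has 2 equally likely choices, so probability 1/2; weight (3/11)·(1/2) = 3/22.
If it is under cup 3 (prior 2/11): the dealer has no choice, probability 1; weight (2/11)·1 = 2/11.
The weights sum to 7/22.
So P(the pea under cup 3 | the dealer opened cup 1) = (2/11) / (7/22) = 4/7.

4/7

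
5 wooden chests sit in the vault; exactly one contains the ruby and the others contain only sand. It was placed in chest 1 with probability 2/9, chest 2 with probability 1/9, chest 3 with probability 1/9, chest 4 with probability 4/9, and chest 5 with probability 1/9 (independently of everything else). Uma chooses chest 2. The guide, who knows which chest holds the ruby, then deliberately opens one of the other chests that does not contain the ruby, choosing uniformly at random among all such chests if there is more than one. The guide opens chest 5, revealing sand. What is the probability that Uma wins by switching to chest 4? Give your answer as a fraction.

16/31

Consider each possible location of the ruby in turn.
If it is in chest 1 (prior 2/9): the guide has 3 equally likely choices, so probability 1/3; weight (2/9)·(1/3) = 2/27.
If it is in chest 2 (prior 1/9): the guide has 4 equally likely choices, so probability 1/4; weight (1/9)·(1/4) = 1/36.
If it is in chest 3 (prior 1/9): the guide has 3 equally likely choices, so probability 1/3; weight (1/9)·(1/3) = 1/27.
If it is in chest 4 (prior 4/9): the guide has 3 equally likely choices, so probability 1/3; weight (4/9)·(1/3) = 4/27.
If it is in chest 5 (prior 1/9): the guide opened chest 5, so this case is ruled out; weight (1/9)·0 = 0.
The weights sum to 31/108.
So P(the ruby in chest 4 | the guide opened chest 5) = (4/27) / (31/108) = 16/31.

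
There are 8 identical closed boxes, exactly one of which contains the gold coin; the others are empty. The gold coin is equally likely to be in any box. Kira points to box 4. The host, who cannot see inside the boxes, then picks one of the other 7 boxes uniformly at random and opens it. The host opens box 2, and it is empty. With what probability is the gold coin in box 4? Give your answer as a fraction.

Apply Bayes' rule, conditioning on where the gold coin actually is.
If it is in any of boxes 1, 3, 4, 5, 6, 7, and 8 (prior 1/8 each): the host picks box 2 with probability 1/7 regardless, and it is not the prize; weight (1/8)·(1/7) = 1/56 each.
If it is in box 2 (prior 1/8): the host opened box 2, so this case is ruled out; weight (1/8)·0 = 0.
The weights sum to 1/8.
So P(the gold coin in box 4 | the host opened box 2) = (1/56) / (1/8) = 1/7.

1/7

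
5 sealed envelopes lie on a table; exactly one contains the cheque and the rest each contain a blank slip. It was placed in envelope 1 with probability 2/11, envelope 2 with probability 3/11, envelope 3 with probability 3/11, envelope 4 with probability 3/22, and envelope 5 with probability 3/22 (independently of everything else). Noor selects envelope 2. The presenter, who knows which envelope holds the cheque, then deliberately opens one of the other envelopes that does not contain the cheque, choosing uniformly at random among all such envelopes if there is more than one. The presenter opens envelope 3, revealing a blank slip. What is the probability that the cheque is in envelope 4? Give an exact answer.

Consider each possible location of the cheque in turn.
If it is in envelope 1 (prior 2/11): the presenter has 3 equally likely choices, so probability 1/3; weight (2/11)·(1/3) = 2/33.
If it is in envelope 2 (prior 3/11): the presenter has 4 equally likely choices, so probability 1/4; weight (3/11)·(1/4) = 3/44.
If it is in envelope 3 (prior 3/11): the presenter opened envelope 3, so this case is ruled out; weight (3/11)·0 = 0.
If it is in either of envelopes 4 and 5 (prior 3/22 each): the presenter has 3 equally likely choices, so probability 1/3; weight (3/22)·(1/3) = 1/22 each.
The weights sum to 29/132.
So P(the cheque in envelope 4 | the presenter opened envelope 3) = (1/22) / (29/132) = 6/29.

6/29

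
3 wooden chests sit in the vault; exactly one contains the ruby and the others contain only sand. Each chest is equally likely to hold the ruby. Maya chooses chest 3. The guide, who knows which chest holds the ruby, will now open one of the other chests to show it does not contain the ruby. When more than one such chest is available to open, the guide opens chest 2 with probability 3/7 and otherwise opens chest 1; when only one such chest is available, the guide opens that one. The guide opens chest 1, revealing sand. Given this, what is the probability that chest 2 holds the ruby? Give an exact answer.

7/11

Apply Bayes' rule, conditioning on where the ruby actually is.
If it is in chest 1 (prior 1/3): the guide opened chest 1, so this case is ruled out; weight (1/3)·0 = 0.
If it is in chest 2 (prior 1/3): only chest 1 is available, probability 1; weight (1/3)·1 = 1/3.
If it is in chest 3 (prior 1/3): chest 2 is available but not opened, probability 4/7; weight (1/3)·(4/7) = 4/21.
The weights sum to 11/21.
So P(the ruby in chest 2 | the guide opened chest 1) = (1/3) / (11/21) = 7/11.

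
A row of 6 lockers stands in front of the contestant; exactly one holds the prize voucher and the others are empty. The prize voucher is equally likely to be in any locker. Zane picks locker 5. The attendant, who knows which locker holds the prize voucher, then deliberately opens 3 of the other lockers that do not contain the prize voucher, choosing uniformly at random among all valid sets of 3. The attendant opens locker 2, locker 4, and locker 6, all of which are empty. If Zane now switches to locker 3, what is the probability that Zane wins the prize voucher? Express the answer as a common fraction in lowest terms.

5/12

Condition on the true location of the prize voucher.
If it is in either of lockers 1 and 3 (prior 1/6 each): the attendant has 4 equally likely choices, so probability 1/4; weight (1/6)·(1/4) = 1/24 each.
If it is in any of lockers 2, 4, and 6 (prior 1/6 each): that locker was opened and seen not to hold the prize — ruled out; weight (1/6)·0 = 0 each.
If it is in locker 5 (prior 1/6): the attendant has 10 equally likely choices, so probability 1/10; weight (1/6)·(1/10) = 1/60.
The weights sum to 1/10.
So P(the prize voucher in locker 3 | the attendant opened locker 2, locker 4, and locker 6) = (1/24) / (1/10) = 5/12.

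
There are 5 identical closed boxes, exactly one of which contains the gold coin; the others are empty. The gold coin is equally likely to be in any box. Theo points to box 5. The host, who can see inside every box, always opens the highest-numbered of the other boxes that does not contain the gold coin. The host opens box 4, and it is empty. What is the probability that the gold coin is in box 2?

Consider each possible location of the gold coin in turn.
If it is in any of boxes 1, 2, 3, and 5 (prior 1/5 each): box 4 is the highest-numbered option available, probability 1; weight (1/5)·1 = 1/5 each.
If it is in box 4 (prior 1/5): the host opened box 4, so this case is ruled out; weight (1/5)·0 = 0.
The weights sum to 4/5.
So P(the gold coin in box 2 | the host opened box 4) = (1/5) / (4/5) = 1/4.

1/4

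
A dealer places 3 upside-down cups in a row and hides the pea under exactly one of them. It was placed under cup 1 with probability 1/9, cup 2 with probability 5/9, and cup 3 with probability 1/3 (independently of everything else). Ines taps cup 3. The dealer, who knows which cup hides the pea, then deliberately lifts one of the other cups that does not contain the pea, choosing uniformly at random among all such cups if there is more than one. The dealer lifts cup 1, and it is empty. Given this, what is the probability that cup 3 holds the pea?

3/13

Apply Bayes' rule, conditioning on where the pea actually is.
If it is under cup 1 (prior 1/9): the dealer opened cup 1, so this case is ruled out; weight (1/9)·0 = 0.
If it is under cup 2 (prior 5/9): the dealer has no choice, probability 1; weight (5/9)·1 = 5/9.
If it is under cup 3 (prior 1/3): the dealer has 2 equally likely choices, so probability 1/2; weight (1/3)·(1/2) = 1/6.
The weights sum to 13/18.
So P(the pea under cup 3 | the dealer opened cup 1) = (1/6) / (13/18) = 3/13.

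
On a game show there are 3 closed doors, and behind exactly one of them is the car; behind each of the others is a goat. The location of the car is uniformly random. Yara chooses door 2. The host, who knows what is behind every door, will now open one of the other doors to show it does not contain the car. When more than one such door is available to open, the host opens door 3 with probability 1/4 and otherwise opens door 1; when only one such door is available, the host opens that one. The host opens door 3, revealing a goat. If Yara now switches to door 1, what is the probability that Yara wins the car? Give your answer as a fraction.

Condition on the true location of the car.
If it is behind door 1 (prior 1/3): only door 3 is available, probability 1; weight (1/3)·1 = 1/3.
If it is behind door 2 (prior 1/3): door 3 is available, opened with probability 1/4; weight (1/3)·(1/4) = 1/12.
If it is behind door 3 (prior 1/3): the host opened door 3, so this case is ruled out; weight (1/3)·0 = 0.
The weights sum to 5/12.
So P(the car behind door 1 | the host opened door 3) = (1/3) / (5/12) = 4/5.

4/5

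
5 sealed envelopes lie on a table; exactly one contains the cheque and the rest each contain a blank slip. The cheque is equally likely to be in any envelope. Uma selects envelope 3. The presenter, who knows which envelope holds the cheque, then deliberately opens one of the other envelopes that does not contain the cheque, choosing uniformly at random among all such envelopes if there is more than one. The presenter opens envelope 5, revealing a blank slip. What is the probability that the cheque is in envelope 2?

4/15

Condition on the true location of the cheque.
If it is in any of envelopes 1, 2, and 4 (prior 1/5 each): the presenter has 3 equally likely choices, so probability 1/3; weight (1/5)·(1/3) = 1/15 each.
If it is in envelope 3 (prior 1/5): the presenter has 4 equally likely choices, so probability 1/4; weight (1/5)·(1/4) = 1/20.
If it is in envelope 5 (prior 1/5): the presenter opened envelope 5, so this case is ruled out; weight (1/5)·0 = 0.
The weights sum to 1/4.
So P(the cheque in envelope 2 | the presenter opened envelope 5) = (1/15) / (1/4) = 4/15.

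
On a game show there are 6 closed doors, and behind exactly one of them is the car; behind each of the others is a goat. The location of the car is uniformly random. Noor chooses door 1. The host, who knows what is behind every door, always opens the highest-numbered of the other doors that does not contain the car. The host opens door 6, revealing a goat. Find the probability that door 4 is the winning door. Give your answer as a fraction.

Condition on the true location of the car.
If it is behind any of doors 1, 2, 3, 4, and 5 (prior 1/6 each): door 6 is the highest-numbered option available, probability 1; weight (1/6)·1 = 1/6 each.
If it is behind door 6 (prior 1/6): the host opened door 6, so this case is ruled out; weight (1/6)·0 = 0.
The weights sum to 5/6.
So P(the car behind door 4 | the host opened door 6) = (1/6) / (5/6) = 1/5.

1/5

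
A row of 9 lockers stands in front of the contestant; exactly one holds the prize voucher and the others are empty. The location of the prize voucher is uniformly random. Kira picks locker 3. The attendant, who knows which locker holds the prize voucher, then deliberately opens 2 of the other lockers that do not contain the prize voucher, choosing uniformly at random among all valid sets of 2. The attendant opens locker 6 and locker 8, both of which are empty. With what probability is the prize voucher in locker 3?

Apply Bayes' rule, conditioning on where the prize voucher actually is.
If it is in any of lockers 1, 2, 4, 5, 7, and 9 (prior 1/9 each): the attendant has 21 equally likely choices, so probability 1/21; weight (1/9)·(1/21) = 1/189 each.
If it is in locker 3 (prior 1/9): the attendant has 28 equally likely choices, so probability 1/28; weight (1/9)·(1/28) = 1/252.
If it is in either of lockers 6 and 8 (prior 1/9 each): that locker was opened and seen not to hold the prize — ruled out; weight (1/9)·0 = 0 each.
The weights sum to 1/28.
So P(the prize voucher in locker 3 | the attendant opened locker 6 and locker 8) = (1/252) / (1/28) = 1/9.

1/9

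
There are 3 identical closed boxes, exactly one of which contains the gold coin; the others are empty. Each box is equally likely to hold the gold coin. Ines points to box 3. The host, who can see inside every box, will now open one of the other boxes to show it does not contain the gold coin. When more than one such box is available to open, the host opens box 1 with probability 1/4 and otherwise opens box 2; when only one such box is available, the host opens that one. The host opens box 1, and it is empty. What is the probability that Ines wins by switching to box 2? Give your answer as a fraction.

4/5

Apply Bayes' rule, conditioning on where the gold coin actually is.
If it is in box 1 (prior 1/3): the host opened box 1, so this case is ruled out; weight (1/3)·0 = 0.
If it is in box 2 (prior 1/3): only box 1 is available, probability 1; weight (1/3)·1 = 1/3.
If it is in box 3 (prior 1/3): box 1 is available, opened with probability 1/4; weight (1/3)·(1/4) = 1/12.
The weights sum to 5/12.
So P(the gold coin in box 2 | the host opened box 1) = (1/3) / (5/12) = 4/5.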